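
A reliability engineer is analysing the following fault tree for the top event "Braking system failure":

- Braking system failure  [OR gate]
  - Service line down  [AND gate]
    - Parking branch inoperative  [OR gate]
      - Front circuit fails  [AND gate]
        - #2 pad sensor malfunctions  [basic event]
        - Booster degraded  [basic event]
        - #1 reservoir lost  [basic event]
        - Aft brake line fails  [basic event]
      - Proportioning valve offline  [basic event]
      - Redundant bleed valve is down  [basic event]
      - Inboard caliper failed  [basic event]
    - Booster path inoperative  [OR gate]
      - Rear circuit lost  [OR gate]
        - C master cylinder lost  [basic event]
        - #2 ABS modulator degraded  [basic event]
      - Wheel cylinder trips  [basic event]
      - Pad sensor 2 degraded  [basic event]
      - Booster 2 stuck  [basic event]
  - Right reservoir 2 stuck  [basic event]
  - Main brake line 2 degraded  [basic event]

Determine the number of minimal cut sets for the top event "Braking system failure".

Front circuit fails [AND]: one cut set from each child combined → 1 × 1 × 1 × 1 = 1 cut set(s).
Parking branch inoperative [OR]: union of children's cut sets → 4 cut set(s).
Rear circuit lost [OR]: union of children's cut sets → 2 cut set(s).
Booster path inoperative [OR]: union of children's cut sets → 5 cut set(s).
Service line down [AND]: one cut set from each child combined → 4 × 5 = 20 cut set(s).
Braking system failure [OR]: union of children's cut sets → 22 cut set(s).

22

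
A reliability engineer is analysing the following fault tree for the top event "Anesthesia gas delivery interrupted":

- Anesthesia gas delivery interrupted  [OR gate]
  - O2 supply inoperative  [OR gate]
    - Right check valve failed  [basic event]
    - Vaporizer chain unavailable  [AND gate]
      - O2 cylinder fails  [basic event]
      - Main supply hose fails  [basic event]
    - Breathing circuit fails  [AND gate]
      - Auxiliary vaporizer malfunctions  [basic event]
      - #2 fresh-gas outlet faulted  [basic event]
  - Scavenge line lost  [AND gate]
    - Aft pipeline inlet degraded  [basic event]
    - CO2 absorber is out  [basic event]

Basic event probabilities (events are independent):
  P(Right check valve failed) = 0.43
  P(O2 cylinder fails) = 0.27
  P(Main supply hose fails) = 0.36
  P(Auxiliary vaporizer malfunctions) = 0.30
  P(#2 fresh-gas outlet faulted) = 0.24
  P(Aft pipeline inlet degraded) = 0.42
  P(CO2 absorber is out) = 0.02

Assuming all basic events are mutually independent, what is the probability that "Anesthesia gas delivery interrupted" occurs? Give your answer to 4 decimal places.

0.5265

P(Vaporizer chain unavailable) [AND] = 0.27 × 0.36 = 0.097200
P(Breathing circuit fails) [AND] = 0.30 × 0.24 = 0.072000
P(O2 supply inoperative) [OR] = 1 − (1−0.43) × (1−0.097200) × (1−0.072000) = 0.522455
P(Scavenge line lost) [AND] = 0.42 × 0.02 = 0.008400
P(Anesthesia gas delivery interrupted) [OR] = 1 − (1−0.522455) × (1−0.008400) = 0.526466
Rounded to 4 decimal places: P(Anesthesia gas delivery interrupted) ≈ 0.5265.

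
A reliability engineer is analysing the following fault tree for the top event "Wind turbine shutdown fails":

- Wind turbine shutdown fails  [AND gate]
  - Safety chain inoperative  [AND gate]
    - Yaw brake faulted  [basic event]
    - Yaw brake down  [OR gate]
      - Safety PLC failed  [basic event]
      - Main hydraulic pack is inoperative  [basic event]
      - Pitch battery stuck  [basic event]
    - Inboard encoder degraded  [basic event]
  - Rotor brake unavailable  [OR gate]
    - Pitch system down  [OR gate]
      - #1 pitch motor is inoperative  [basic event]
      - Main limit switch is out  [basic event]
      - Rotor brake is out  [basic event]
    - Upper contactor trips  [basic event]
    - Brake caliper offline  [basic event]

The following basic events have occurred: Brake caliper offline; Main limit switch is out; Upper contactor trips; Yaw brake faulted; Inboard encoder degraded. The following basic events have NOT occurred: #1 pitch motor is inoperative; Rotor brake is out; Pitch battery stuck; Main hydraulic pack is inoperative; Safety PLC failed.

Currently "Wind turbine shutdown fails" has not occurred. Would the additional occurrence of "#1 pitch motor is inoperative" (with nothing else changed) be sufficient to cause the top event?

Counterfactual: set "#1 pitch motor is inoperative" to occurred.
Yaw brake down [OR]: Safety PLC failed=not, Main hydraulic pack is inoperative=not, Pitch battery stuck=not → no input occurs → does not occur.
Safety chain inoperative [AND]: Yaw brake faulted=occurs, Yaw brake down=not, Inboard encoder degraded=occurs → not all inputs occur → does not occur.
Pitch system down [OR]: #1 pitch motor is inoperative=occurs, Main limit switch is out=occurs, Rotor brake is out=not → at least one input occurs → occurs.
Rotor brake unavailable [OR]: Pitch system down=occurs, Upper contactor trips=occurs, Brake caliper offline=occurs → at least one input occurs → occurs.
Wind turbine shutdown fails [AND]: Safety chain inoperative=not, Rotor brake unavailable=occurs → not all inputs occur → does not occur.

No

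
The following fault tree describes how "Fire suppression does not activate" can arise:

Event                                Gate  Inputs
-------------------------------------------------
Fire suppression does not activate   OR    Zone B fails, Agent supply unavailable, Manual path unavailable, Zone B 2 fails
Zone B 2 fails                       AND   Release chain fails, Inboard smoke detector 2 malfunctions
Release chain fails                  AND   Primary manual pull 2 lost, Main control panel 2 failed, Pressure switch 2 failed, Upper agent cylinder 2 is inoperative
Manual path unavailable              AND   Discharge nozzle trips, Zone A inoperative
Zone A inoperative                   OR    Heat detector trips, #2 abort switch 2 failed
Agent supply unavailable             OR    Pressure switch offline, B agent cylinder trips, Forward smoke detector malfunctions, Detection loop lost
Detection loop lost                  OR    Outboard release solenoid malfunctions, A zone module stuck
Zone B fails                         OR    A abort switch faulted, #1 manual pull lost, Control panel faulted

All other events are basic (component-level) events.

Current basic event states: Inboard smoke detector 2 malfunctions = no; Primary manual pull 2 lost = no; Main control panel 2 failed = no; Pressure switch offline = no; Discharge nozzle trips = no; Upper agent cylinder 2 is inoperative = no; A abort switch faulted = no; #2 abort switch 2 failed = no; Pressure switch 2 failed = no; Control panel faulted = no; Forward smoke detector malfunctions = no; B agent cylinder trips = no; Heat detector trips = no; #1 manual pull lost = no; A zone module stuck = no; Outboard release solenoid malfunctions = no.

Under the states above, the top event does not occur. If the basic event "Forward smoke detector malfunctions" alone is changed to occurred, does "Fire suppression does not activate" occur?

Counterfactual: set "Forward smoke detector malfunctions" to occurred.
Zone B fails [OR]: A abort switch faulted=not, #1 manual pull lost=not, Control panel faulted=not → no input occurs → does not occur.
Detection loop lost [OR]: Outboard release solenoid malfunctions=not, A zone module stuck=not → no input occurs → does not occur.
Agent supply unavailable [OR]: Pressure switch offline=not, B agent cylinder trips=not, Forward smoke detector malfunctions=occurs, Detection loop lost=not → at least one input occurs → occurs.
Zone A inoperative [OR]: Heat detector trips=not, #2 abort switch 2 failed=not → no input occurs → does not occur.
Manual path unavailable [AND]: Discharge nozzle trips=not, Zone A inoperative=not → not all inputs occur → does not occur.
Release chain fails [AND]: Primary manual pull 2 lost=not, Main control panel 2 failed=not, Pressure switch 2 failed=not, Upper agent cylinder 2 is inoperative=not → not all inputs occur → does not occur.
Zone B 2 fails [AND]: Release chain fails=not, Inboard smoke detector 2 malfunctions=not → not all inputs occur → does not occur.
Fire suppression does not activate [OR]: Zone B fails=not, Agent supply unavailable=occurs, Manual path unavailable=not, Zone B 2 fails=not → at least one input occurs → occurs.

Yes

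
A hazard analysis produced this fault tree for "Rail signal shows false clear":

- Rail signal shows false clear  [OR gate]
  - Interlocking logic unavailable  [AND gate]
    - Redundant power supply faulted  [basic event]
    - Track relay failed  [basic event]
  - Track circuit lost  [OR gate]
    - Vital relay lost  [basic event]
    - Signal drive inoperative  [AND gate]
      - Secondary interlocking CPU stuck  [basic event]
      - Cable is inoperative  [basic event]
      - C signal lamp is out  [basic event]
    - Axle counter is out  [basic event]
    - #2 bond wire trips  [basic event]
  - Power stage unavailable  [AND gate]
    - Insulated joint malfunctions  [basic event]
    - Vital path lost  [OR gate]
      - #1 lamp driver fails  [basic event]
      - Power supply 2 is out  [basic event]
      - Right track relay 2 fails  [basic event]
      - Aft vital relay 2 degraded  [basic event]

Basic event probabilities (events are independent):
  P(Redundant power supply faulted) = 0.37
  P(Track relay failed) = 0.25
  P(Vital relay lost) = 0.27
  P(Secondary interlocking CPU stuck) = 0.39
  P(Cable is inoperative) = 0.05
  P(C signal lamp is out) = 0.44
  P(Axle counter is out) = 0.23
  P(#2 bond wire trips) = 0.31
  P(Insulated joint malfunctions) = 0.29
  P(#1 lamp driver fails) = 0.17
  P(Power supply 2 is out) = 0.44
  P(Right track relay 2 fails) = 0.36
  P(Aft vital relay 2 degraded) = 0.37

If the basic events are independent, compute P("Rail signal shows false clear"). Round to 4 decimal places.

P(Interlocking logic unavailable) [AND] = 0.37 × 0.25 = 0.092500
P(Signal drive inoperative) [AND] = 0.39 × 0.05 × 0.44 = 0.008580
P(Track circuit lost) [OR] = 1 − (1−0.27) × (1−0.008580) × (1−0.23) × (1−0.31) = 0.615479
P(Vital path lost) [OR] = 1 − (1−0.17) × (1−0.44) × (1−0.36) × (1−0.37) = 0.812593
P(Power stage unavailable) [AND] = 0.29 × 0.812593 = 0.235652
P(Rail signal shows false clear) [OR] = 1 − (1−0.092500) × (1−0.615479) × (1−0.235652) = 0.733279
Rounded to 4 decimal places: P(Rail signal shows false clear) ≈ 0.7333.

0.7333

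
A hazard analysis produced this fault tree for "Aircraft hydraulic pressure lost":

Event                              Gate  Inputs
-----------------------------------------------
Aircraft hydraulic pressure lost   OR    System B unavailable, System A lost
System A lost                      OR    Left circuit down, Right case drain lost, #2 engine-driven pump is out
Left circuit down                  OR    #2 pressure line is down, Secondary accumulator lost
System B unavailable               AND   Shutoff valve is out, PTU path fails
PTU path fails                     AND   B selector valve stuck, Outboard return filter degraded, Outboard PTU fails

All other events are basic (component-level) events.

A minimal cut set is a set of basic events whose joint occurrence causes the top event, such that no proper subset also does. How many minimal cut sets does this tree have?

PTU path fails [AND]: one cut set from each child combined → 1 × 1 × 1 = 1 cut set(s).
System B unavailable [AND]: one cut set from each child combined → 1 × 1 = 1 cut set(s).
Left circuit down [OR]: union of children's cut sets → 2 cut set(s).
System A lost [OR]: union of children's cut sets → 4 cut set(s).
Aircraft hydraulic pressure lost [OR]: union of children's cut sets → 5 cut set(s).
Minimal cut sets: {B selector valve stuck, Outboard PTU fails, Outboard return filter degraded, Shutoff valve is out}; {#2 pressure line is down}; {Secondary accumulator lost}; {Right case drain lost}; {#2 engine-driven pump is out}.

5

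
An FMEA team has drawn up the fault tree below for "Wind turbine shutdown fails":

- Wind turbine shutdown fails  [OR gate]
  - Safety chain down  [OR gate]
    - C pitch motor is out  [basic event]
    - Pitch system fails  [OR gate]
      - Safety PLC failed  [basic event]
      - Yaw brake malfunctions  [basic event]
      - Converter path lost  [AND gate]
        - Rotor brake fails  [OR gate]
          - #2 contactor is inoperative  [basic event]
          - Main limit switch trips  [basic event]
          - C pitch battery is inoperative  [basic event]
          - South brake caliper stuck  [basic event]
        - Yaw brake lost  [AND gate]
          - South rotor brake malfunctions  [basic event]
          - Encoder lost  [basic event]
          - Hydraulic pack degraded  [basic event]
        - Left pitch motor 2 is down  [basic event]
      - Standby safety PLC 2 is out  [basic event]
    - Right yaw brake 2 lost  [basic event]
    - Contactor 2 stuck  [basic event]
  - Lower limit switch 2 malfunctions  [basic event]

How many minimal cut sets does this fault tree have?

11

Rotor brake fails [OR]: union of children's cut sets → 4 cut set(s).
Yaw brake lost [AND]: one cut set from each child combined → 1 × 1 × 1 = 1 cut set(s).
Converter path lost [AND]: one cut set from each child combined → 4 × 1 × 1 = 4 cut set(s).
Pitch system fails [OR]: union of children's cut sets → 7 cut set(s).
Safety chain down [OR]: union of children's cut sets → 10 cut set(s).
Wind turbine shutdown fails [OR]: union of children's cut sets → 11 cut set(s).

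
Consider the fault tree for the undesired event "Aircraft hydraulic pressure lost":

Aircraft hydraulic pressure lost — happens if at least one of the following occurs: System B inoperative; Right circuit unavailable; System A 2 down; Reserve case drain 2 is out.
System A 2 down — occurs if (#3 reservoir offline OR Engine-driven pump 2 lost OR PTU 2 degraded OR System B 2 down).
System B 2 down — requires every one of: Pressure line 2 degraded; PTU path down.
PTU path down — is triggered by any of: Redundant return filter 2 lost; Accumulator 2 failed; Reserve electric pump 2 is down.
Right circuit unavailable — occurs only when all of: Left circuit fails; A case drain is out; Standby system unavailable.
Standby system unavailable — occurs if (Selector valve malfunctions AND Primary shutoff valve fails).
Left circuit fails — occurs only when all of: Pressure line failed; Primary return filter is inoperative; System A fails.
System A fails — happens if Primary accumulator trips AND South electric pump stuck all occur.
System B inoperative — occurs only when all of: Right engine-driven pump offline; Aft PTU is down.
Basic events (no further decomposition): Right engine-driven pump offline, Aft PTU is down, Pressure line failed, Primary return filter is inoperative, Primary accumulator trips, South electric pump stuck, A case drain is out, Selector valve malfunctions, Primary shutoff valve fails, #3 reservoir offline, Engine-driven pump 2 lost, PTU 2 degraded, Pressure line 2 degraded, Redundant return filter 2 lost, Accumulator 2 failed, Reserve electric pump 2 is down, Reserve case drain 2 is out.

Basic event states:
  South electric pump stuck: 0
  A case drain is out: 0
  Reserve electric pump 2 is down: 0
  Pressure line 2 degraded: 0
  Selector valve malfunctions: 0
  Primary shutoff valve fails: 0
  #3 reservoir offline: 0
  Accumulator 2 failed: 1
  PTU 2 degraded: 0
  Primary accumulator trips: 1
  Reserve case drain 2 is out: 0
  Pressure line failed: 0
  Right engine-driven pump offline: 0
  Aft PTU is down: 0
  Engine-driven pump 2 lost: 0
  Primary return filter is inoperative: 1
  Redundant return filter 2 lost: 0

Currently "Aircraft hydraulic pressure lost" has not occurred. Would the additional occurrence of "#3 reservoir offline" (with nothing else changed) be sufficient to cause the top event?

Counterfactual: set "#3 reservoir offline" to occurred.
System B inoperative [AND]: Right engine-driven pump offline=not, Aft PTU is down=not → not all inputs occur → does not occur.
System A fails [AND]: Primary accumulator trips=occurs, South electric pump stuck=not → not all inputs occur → does not occur.
Left circuit fails [AND]: Pressure line failed=not, Primary return filter is inoperative=occurs, System A fails=not → not all inputs occur → does not occur.
Standby system unavailable [AND]: Selector valve malfunctions=not, Primary shutoff valve fails=not → not all inputs occur → does not occur.
Right circuit unavailable [AND]: Left circuit fails=not, A case drain is out=not, Standby system unavailable=not → not all inputs occur → does not occur.
PTU path down [OR]: Redundant return filter 2 lost=not, Accumulator 2 failed=occurs, Reserve electric pump 2 is down=not → at least one input occurs → occurs.
System B 2 down [AND]: Pressure line 2 degraded=not, PTU path down=occurs → not all inputs occur → does not occur.
System A 2 down [OR]: #3 reservoir offline=occurs, Engine-driven pump 2 lost=not, PTU 2 degraded=not, System B 2 down=not → at least one input occurs → occurs.
Aircraft hydraulic pressure lost [OR]: System B inoperative=not, Right circuit unavailable=not, System A 2 down=occurs, Reserve case drain 2 is out=not → at least one input occurs → occurs.

Yes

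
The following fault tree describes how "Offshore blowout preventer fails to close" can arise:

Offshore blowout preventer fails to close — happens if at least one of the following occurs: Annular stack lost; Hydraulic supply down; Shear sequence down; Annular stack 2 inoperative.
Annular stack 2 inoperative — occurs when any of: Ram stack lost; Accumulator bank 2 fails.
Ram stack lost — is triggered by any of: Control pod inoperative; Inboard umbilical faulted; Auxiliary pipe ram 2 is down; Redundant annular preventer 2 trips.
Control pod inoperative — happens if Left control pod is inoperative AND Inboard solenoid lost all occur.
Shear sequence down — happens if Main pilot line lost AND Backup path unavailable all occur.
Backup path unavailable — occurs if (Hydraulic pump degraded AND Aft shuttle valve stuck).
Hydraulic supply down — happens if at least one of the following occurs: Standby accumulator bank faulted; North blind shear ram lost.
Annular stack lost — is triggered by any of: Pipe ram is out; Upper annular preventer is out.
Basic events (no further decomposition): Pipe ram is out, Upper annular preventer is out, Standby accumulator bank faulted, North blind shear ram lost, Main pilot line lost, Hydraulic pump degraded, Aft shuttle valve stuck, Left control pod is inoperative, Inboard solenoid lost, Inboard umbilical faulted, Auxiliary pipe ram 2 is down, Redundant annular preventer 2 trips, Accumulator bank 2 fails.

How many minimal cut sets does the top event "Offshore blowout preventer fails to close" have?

Annular stack lost [OR]: union of children's cut sets → 2 cut set(s).
Hydraulic supply down [OR]: union of children's cut sets → 2 cut set(s).
Backup path unavailable [AND]: one cut set from each child combined → 1 × 1 = 1 cut set(s).
Shear sequence down [AND]: one cut set from each child combined → 1 × 1 = 1 cut set(s).
Control pod inoperative [AND]: one cut set from each child combined → 1 × 1 = 1 cut set(s).
Ram stack lost [OR]: union of children's cut sets → 4 cut set(s).
Annular stack 2 inoperative [OR]: union of children's cut sets → 5 cut set(s).
Offshore blowout preventer fails to close [OR]: union of children's cut sets → 10 cut set(s).
Minimal cut sets: {Pipe ram is out}; {Upper annular preventer is out}; {Standby accumulator bank faulted}; {North blind shear ram lost}; {Aft shuttle valve stuck, Hydraulic pump degraded, Main pilot line lost}; {Inboard solenoid lost, Left control pod is inoperative}; {Inboard umbilical faulted}; {Auxiliary pipe ram 2 is down}; {Redundant annular preventer 2 trips}; {Accumulator bank 2 fails}.

10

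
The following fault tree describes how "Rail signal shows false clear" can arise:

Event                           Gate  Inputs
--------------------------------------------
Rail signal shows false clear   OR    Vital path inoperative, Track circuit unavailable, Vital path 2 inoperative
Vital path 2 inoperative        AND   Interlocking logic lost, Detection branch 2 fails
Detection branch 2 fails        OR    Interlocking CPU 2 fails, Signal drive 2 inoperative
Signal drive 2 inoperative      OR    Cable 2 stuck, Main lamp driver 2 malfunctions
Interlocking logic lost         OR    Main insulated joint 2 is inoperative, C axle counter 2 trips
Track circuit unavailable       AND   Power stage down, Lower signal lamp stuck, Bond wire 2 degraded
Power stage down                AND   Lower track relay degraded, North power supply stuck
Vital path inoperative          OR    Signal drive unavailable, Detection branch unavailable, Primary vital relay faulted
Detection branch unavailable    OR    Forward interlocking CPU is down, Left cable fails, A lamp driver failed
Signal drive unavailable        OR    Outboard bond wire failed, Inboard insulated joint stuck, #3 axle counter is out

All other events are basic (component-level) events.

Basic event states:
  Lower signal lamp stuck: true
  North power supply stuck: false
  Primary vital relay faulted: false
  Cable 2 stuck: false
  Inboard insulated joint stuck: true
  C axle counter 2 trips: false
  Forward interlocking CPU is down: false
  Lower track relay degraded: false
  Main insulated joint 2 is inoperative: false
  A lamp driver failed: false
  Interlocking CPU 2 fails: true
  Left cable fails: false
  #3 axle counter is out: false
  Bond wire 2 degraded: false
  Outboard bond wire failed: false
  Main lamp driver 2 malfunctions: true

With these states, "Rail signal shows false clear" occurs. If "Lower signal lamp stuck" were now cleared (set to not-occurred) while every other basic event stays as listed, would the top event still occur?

Counterfactual: set "Lower signal lamp stuck" to not occurred.
Signal drive unavailable [OR]: Outboard bond wire failed=not, Inboard insulated joint stuck=occurs, #3 axle counter is out=not → at least one input occurs → occurs.
Detection branch unavailable [OR]: Forward interlocking CPU is down=not, Left cable fails=not, A lamp driver failed=not → no input occurs → does not occur.
Vital path inoperative [OR]: Signal drive unavailable=occurs, Detection branch unavailable=not, Primary vital relay faulted=not → at least one input occurs → occurs.
Power stage down [AND]: Lower track relay degraded=not, North power supply stuck=not → not all inputs occur → does not occur.
Track circuit unavailable [AND]: Power stage down=not, Lower signal lamp stuck=not, Bond wire 2 degraded=not → not all inputs occur → does not occur.
Interlocking logic lost [OR]: Main insulated joint 2 is inoperative=not, C axle counter 2 trips=not → no input occurs → does not occur.
Signal drive 2 inoperative [OR]: Cable 2 stuck=not, Main lamp driver 2 malfunctions=occurs → at least one input occurs → occurs.
Detection branch 2 fails [OR]: Interlocking CPU 2 fails=occurs, Signal drive 2 inoperative=occurs → at least one input occurs → occurs.
Vital path 2 inoperative [AND]: Interlocking logic lost=not, Detection branch 2 fails=occurs → not all inputs occur → does not occur.
Rail signal shows false clear [OR]: Vital path inoperative=occurs, Track circuit unavailable=not, Vital path 2 inoperative=not → at least one input occurs → occurs.

Yes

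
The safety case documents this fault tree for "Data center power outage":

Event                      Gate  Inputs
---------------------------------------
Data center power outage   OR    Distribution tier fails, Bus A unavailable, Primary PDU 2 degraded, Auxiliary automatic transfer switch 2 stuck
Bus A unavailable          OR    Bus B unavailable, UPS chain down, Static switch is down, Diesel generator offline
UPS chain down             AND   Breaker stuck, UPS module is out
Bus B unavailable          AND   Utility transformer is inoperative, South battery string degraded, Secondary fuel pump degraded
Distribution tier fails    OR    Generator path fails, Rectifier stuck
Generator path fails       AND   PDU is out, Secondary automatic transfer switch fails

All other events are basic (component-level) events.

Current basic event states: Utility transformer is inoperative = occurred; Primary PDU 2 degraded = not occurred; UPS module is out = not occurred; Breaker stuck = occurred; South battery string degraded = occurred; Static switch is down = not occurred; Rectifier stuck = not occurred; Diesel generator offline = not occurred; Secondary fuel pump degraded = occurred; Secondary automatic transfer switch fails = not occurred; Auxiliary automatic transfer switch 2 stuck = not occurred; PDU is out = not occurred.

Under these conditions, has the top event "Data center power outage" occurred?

Yes

Generator path fails [AND]: PDU is out=not, Secondary automatic transfer switch fails=not → not all inputs occur → does not occur.
Distribution tier fails [OR]: Generator path fails=not, Rectifier stuck=not → no input occurs → does not occur.
Bus B unavailable [AND]: Utility transformer is inoperative=occurs, South battery string degraded=occurs, Secondary fuel pump degraded=occurs → all inputs occur → occurs.
UPS chain down [AND]: Breaker stuck=occurs, UPS module is out=not → not all inputs occur → does not occur.
Bus A unavailable [OR]: Bus B unavailable=occurs, UPS chain down=not, Static switch is down=not, Diesel generator offline=not → at least one input occurs → occurs.
Data center power outage [OR]: Distribution tier fails=not, Bus A unavailable=occurs, Primary PDU 2 degraded=not, Auxiliary automatic transfer switch 2 stuck=not → at least one input occurs → occurs.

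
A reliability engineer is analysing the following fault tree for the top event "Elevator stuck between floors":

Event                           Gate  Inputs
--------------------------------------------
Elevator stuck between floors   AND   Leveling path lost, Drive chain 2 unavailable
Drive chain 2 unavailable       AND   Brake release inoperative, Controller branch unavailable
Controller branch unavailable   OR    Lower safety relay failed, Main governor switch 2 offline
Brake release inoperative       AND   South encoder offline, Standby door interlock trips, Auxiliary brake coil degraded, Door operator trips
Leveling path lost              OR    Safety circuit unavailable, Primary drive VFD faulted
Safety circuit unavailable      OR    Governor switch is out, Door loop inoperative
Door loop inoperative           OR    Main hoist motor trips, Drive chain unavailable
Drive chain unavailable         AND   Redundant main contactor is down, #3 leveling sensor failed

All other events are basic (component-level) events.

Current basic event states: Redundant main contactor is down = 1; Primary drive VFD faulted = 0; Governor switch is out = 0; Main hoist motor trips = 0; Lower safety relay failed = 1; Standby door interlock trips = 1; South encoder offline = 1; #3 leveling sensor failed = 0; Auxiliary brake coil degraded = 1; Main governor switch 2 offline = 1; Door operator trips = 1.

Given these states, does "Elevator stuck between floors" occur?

Drive chain unavailable [AND]: Redundant main contactor is down=occurs, #3 leveling sensor failed=not → not all inputs occur → does not occur.
Door loop inoperative [OR]: Main hoist motor trips=not, Drive chain unavailable=not → no input occurs → does not occur.
Safety circuit unavailable [OR]: Governor switch is out=not, Door loop inoperative=not → no input occurs → does not occur.
Leveling path lost [OR]: Safety circuit unavailable=not, Primary drive VFD faulted=not → no input occurs → does not occur.
Brake release inoperative [AND]: South encoder offline=occurs, Standby door interlock trips=occurs, Auxiliary brake coil degraded=occurs, Door operator trips=occurs → all inputs occur → occurs.
Controller branch unavailable [OR]: Lower safety relay failed=occurs, Main governor switch 2 offline=occurs → at least one input occurs → occurs.
Drive chain 2 unavailable [AND]: Brake release inoperative=occurs, Controller branch unavailable=occurs → all inputs occur → occurs.
Elevator stuck between floors [AND]: Leveling path lost=not, Drive chain 2 unavailable=occurs → not all inputs occur → does not occur.

No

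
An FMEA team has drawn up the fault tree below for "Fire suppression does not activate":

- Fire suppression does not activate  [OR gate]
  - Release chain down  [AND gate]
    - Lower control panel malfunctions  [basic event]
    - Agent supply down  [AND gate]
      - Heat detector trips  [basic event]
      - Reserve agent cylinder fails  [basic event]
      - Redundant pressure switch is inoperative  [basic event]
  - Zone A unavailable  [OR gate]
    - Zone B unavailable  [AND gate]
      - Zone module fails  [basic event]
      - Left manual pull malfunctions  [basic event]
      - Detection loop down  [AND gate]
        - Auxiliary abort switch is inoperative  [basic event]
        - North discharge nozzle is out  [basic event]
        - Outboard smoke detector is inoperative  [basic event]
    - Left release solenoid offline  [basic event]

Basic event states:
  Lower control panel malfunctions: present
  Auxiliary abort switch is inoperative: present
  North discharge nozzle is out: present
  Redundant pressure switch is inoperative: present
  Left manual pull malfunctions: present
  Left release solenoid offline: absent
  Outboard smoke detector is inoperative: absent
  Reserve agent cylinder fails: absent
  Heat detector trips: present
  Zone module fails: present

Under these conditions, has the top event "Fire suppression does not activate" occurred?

No

Agent supply down [AND]: Heat detector trips=occurs, Reserve agent cylinder fails=not, Redundant pressure switch is inoperative=occurs → not all inputs occur → does not occur.
Release chain down [AND]: Lower control panel malfunctions=occurs, Agent supply down=not → not all inputs occur → does not occur.
Detection loop down [AND]: Auxiliary abort switch is inoperative=occurs, North discharge nozzle is out=occurs, Outboard smoke detector is inoperative=not → not all inputs occur → does not occur.
Zone B unavailable [AND]: Zone module fails=occurs, Left manual pull malfunctions=occurs, Detection loop down=not → not all inputs occur → does not occur.
Zone A unavailable [OR]: Zone B unavailable=not, Left release solenoid offline=not → no input occurs → does not occur.
Fire suppression does not activate [OR]: Release chain down=not, Zone A unavailable=not → no input occurs → does not occur.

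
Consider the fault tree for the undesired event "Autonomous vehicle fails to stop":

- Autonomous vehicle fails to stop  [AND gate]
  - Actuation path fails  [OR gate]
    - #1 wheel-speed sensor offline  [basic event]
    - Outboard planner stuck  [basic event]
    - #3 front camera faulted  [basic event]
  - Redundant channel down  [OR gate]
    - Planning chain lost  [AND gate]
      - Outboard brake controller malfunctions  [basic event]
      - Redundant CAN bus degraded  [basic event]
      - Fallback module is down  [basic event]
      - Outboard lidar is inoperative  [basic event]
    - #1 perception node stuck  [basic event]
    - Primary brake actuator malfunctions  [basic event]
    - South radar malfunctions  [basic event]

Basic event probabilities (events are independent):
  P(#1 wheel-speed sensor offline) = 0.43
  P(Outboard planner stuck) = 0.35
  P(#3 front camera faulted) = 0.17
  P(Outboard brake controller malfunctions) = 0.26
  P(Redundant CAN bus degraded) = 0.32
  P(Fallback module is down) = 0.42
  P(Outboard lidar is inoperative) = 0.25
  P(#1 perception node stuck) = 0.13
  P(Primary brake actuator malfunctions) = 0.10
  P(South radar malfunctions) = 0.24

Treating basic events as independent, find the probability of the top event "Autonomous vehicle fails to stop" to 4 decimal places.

P(Actuation path fails) [OR] = 1 − (1−0.43) × (1−0.35) × (1−0.17) = 0.692485
P(Planning chain lost) [AND] = 0.26 × 0.32 × 0.42 × 0.25 = 0.008736
P(Redundant channel down) [OR] = 1 − (1−0.008736) × (1−0.13) × (1−0.10) × (1−0.24) = 0.410119
P(Autonomous vehicle fails to stop) [AND] = 0.692485 × 0.410119 = 0.284001
Rounded to 4 decimal places: P(Autonomous vehicle fails to stop) ≈ 0.2840.

0.2840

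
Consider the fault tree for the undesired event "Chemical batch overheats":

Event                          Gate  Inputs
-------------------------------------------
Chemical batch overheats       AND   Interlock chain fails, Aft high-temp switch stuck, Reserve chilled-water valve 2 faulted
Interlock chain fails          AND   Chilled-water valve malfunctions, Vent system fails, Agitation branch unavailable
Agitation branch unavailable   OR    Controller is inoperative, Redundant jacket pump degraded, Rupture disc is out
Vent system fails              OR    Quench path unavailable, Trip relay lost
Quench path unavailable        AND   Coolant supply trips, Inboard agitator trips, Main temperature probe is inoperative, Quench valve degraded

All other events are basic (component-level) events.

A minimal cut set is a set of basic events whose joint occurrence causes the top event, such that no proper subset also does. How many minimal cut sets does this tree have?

Quench path unavailable [AND]: one cut set from each child combined → 1 × 1 × 1 × 1 = 1 cut set(s).
Vent system fails [OR]: union of children's cut sets → 2 cut set(s).
Agitation branch unavailable [OR]: union of children's cut sets → 3 cut set(s).
Interlock chain fails [AND]: one cut set from each child combined → 1 × 2 × 3 = 6 cut set(s).
Chemical batch overheats [AND]: one cut set from each child combined → 6 × 1 × 1 = 6 cut set(s).
Minimal cut sets: {Aft high-temp switch stuck, Chilled-water valve malfunctions, Controller is inoperative, Coolant supply trips, Inboard agitator trips, Main temperature probe is inoperative, Quench valve degraded, Reserve chilled-water valve 2 faulted}; {Aft high-temp switch stuck, Chilled-water valve malfunctions, Coolant supply trips, Inboard agitator trips, Main temperature probe is inoperative, Quench valve degraded, Redundant jacket pump degraded, Reserve chilled-water valve 2 faulted}; {Aft high-temp switch stuck, Chilled-water valve malfunctions, Coolant supply trips, Inboard agitator trips, Main temperature probe is inoperative, Quench valve degraded, Reserve chilled-water valve 2 faulted, Rupture disc is out}; {Aft high-temp switch stuck, Chilled-water valve malfunctions, Controller is inoperative, Reserve chilled-water valve 2 faulted, Trip relay lost}; {Aft high-temp switch stuck, Chilled-water valve malfunctions, Redundant jacket pump degraded, Reserve chilled-water valve 2 faulted, Trip relay lost}; {Aft high-temp switch stuck, Chilled-water valve malfunctions, Reserve chilled-water valve 2 faulted, Rupture disc is out, Trip relay lost}.

6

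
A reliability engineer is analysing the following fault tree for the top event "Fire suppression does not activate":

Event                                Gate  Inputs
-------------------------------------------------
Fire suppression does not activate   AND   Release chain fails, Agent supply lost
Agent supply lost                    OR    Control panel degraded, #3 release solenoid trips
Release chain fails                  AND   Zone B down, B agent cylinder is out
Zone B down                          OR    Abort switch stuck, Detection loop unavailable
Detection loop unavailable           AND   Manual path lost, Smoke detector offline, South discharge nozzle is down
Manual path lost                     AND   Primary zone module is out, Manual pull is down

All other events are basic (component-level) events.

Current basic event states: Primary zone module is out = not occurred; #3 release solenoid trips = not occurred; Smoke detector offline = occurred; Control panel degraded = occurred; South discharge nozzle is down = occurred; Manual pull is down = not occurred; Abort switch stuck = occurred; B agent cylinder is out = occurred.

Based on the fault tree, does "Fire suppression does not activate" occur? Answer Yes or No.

Manual path lost [AND]: Primary zone module is out=not, Manual pull is down=not → not all inputs occur → does not occur.
Detection loop unavailable [AND]: Manual path lost=not, Smoke detector offline=occurs, South discharge nozzle is down=occurs → not all inputs occur → does not occur.
Zone B down [OR]: Abort switch stuck=occurs, Detection loop unavailable=not → at least one input occurs → occurs.
Release chain fails [AND]: Zone B down=occurs, B agent cylinder is out=occurs → all inputs occur → occurs.
Agent supply lost [OR]: Control panel degraded=occurs, #3 release solenoid trips=not → at least one input occurs → occurs.
Fire suppression does not activate [AND]: Release chain fails=occurs, Agent supply lost=occurs → all inputs occur → occurs.

Yes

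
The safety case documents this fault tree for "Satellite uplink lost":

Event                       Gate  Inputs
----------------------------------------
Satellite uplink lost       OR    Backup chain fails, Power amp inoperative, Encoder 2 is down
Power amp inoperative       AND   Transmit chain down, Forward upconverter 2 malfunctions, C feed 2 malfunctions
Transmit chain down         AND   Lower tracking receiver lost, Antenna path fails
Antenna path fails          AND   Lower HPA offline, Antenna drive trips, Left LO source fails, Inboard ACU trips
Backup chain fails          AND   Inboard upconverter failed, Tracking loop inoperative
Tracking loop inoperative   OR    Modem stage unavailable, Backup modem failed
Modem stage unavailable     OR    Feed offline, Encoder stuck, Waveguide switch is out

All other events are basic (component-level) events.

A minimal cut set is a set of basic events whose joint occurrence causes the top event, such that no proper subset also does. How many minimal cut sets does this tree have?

Modem stage unavailable [OR]: union of children's cut sets → 3 cut set(s).
Tracking loop inoperative [OR]: union of children's cut sets → 4 cut set(s).
Backup chain fails [AND]: one cut set from each child combined → 1 × 4 = 4 cut set(s).
Antenna path fails [AND]: one cut set from each child combined → 1 × 1 × 1 × 1 = 1 cut set(s).
Transmit chain down [AND]: one cut set from each child combined → 1 × 1 = 1 cut set(s).
Power amp inoperative [AND]: one cut set from each child combined → 1 × 1 × 1 = 1 cut set(s).
Satellite uplink lost [OR]: union of children's cut sets → 6 cut set(s).
Minimal cut sets: {Feed offline, Inboard upconverter failed}; {Encoder stuck, Inboard upconverter failed}; {Inboard upconverter failed, Waveguide switch is out}; {Backup modem failed, Inboard upconverter failed}; {Antenna drive trips, C feed 2 malfunctions, Forward upconverter 2 malfunctions, Inboard ACU trips, Left LO source fails, Lower HPA offline, Lower tracking receiver lost}; {Encoder 2 is down}.

6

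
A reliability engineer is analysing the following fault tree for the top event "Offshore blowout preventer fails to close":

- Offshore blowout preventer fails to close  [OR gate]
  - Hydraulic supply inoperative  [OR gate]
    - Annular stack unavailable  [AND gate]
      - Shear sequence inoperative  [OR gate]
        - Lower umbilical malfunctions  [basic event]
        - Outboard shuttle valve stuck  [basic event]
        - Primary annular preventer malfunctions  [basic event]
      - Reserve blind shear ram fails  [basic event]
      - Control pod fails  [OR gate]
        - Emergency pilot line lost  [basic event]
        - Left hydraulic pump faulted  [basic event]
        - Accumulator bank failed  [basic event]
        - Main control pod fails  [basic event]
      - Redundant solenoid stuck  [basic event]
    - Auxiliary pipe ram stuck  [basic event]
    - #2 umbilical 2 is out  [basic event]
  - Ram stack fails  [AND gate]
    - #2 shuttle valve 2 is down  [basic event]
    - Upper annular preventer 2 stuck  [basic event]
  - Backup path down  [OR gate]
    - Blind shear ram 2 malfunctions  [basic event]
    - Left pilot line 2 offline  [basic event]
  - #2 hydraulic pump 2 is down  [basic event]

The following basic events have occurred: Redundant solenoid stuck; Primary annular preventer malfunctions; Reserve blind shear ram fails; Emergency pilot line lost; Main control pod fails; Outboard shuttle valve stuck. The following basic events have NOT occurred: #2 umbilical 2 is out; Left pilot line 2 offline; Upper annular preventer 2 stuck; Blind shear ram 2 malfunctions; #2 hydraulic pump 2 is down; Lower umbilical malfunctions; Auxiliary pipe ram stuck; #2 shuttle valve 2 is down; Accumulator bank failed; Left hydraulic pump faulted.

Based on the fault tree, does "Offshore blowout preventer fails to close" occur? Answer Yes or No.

Yes

Shear sequence inoperative [OR]: Lower umbilical malfunctions=not, Outboard shuttle valve stuck=occurs, Primary annular preventer malfunctions=occurs → at least one input occurs → occurs.
Control pod fails [OR]: Emergency pilot line lost=occurs, Left hydraulic pump faulted=not, Accumulator bank failed=not, Main control pod fails=occurs → at least one input occurs → occurs.
Annular stack unavailable [AND]: Shear sequence inoperative=occurs, Reserve blind shear ram fails=occurs, Control pod fails=occurs, Redundant solenoid stuck=occurs → all inputs occur → occurs.
Hydraulic supply inoperative [OR]: Annular stack unavailable=occurs, Auxiliary pipe ram stuck=not, #2 umbilical 2 is out=not → at least one input occurs → occurs.
Ram stack fails [AND]: #2 shuttle valve 2 is down=not, Upper annular preventer 2 stuck=not → not all inputs occur → does not occur.
Backup path down [OR]: Blind shear ram 2 malfunctions=not, Left pilot line 2 offline=not → no input occurs → does not occur.
Offshore blowout preventer fails to close [OR]: Hydraulic supply inoperative=occurs, Ram stack fails=not, Backup path down=not, #2 hydraulic pump 2 is down=not → at least one input occurs → occurs.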